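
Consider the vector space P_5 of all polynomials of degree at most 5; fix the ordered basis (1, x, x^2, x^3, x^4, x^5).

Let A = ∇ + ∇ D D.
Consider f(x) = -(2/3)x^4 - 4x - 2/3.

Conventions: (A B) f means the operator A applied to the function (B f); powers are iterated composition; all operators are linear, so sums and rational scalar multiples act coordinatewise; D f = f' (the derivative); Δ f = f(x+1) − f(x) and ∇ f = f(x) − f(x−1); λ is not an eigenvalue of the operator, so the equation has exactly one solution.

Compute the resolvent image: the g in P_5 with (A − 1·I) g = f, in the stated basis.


write g with unknown coordinates in the stated basis and equate coefficients in (A − 1·I) g = f
solving from the highest basis element down gives g = (2/3)x^4 + (8/3)x^3 + 4x^2 + (68/3)x + 88/3
check: A g = (8/3)x^3 + 4x^2 + (56/3)x + 86/3
so A g − 1·g = -(2/3)x^4 - 4x - 2/3 = f ✓

the image equals g(x) = (2/3)x^4 + (8/3)x^3 + 4x^2 + (68/3)x + 88/3


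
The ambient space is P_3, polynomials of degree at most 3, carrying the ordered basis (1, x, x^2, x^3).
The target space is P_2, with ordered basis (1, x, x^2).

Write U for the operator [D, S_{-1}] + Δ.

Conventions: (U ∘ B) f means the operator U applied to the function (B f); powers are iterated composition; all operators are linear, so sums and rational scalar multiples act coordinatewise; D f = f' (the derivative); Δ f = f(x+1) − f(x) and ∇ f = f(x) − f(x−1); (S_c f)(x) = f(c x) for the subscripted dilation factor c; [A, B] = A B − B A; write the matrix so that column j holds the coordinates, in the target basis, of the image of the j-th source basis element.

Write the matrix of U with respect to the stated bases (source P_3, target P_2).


the matrix is [[0, -1, 1, 1]; [0, 0, 6, 3]; [0, 0, 0, -3]] (rows listed top to bottom)

image of 1: 0
image of x: -1
image of x^2: 6x + 1
image of x^3: -3x^2 + 3x + 1
each image's coordinates form column j of the matrix


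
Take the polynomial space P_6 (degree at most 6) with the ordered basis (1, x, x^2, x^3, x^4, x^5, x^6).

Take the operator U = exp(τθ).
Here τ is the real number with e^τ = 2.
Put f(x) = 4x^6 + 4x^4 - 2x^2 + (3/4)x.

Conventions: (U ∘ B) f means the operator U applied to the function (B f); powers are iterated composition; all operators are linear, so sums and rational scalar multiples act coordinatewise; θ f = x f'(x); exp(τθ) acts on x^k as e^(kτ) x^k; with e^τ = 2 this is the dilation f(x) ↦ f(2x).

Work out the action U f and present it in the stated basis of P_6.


exp(τθ) x^k = e^(kτ) x^k; with e^τ = 2 this sends x^k to 2^k x^k
x ↦ 2 x
x^2 ↦ 4 x^2
x^4 ↦ 16 x^4
x^6 ↦ 64 x^6
applying this coordinatewise to f: exp(τθ) f = 256x^6 + 64x^4 - 8x^2 + (3/2)x

the image equals g(x) = 256x^6 + 64x^4 - 8x^2 + (3/2)x


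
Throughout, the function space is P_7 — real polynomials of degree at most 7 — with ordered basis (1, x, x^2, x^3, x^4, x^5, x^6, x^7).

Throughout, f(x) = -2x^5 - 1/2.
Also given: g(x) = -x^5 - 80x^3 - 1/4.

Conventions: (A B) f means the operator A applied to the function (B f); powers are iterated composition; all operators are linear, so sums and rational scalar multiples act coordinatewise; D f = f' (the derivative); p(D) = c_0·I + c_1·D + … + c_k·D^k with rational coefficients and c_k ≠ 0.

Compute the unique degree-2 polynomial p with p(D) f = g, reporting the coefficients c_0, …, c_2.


D^0 f = -2x^5 - 1/2
D^1 f = -10x^4
D^2 f = -40x^3
matching coefficients of g against c_0 f + c_1 Df + … from the top degree down determines the c_i
solution: c_0 = 1/2, c_1 = 0, c_2 = 2

c_0 = 1/2, c_1 = 0, c_2 = 2


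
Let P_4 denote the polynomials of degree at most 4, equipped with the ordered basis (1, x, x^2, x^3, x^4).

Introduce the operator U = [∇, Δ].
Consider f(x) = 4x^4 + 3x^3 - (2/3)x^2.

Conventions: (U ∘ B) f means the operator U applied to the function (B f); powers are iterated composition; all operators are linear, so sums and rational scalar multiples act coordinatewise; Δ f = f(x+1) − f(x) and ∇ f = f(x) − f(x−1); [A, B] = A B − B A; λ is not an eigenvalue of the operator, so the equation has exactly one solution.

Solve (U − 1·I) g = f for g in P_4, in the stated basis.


write g with unknown coordinates in the stated basis and equate coefficients in (U − 1·I) g = f
solving from the highest basis element down gives g = -4x^4 - 3x^3 + (2/3)x^2
check: U g = 0
so U g − 1·g = 4x^4 + 3x^3 - (2/3)x^2 = f ✓

the image equals g(x) = -4x^4 - 3x^3 + (2/3)x^2


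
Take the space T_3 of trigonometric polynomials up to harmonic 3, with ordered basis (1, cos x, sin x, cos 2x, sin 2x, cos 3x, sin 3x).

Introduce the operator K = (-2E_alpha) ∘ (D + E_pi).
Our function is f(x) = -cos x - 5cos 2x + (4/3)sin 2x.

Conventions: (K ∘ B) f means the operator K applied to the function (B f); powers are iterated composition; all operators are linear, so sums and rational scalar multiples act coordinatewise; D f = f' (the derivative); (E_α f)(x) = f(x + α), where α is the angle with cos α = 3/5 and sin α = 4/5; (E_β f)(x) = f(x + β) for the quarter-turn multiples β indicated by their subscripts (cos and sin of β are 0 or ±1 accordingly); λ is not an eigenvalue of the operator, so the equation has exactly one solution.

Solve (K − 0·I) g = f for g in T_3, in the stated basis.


g(x) = -(7/20)cos x - (1/20)sin x - (157/150)cos 2x + (37/75)sin 2x

write g with unknown coordinates in the stated basis and equate coefficients in (K − 0·I) g = f
solving from the highest basis element down gives g = -(7/20)cos x - (1/20)sin x - (157/150)cos 2x + (37/75)sin 2x
check: K g = -cos x - 5cos 2x + (4/3)sin 2x
so K g − 0·g = -cos x - 5cos 2x + (4/3)sin 2x = f ✓


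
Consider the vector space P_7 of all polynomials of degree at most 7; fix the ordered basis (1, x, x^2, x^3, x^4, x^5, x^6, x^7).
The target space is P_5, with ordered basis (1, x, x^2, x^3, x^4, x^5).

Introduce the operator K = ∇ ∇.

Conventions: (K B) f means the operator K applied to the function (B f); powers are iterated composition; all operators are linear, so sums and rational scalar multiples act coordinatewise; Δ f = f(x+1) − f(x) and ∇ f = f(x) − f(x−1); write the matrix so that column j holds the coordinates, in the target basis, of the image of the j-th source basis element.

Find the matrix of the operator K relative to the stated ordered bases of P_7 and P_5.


image of 1: 0
image of x: 0
image of x^2: 2
image of x^3: 6x - 6
image of x^4: 12x^2 - 24x + 14
image of x^5: 20x^3 - 60x^2 + 70x - 30
image of x^6: 30x^4 - 120x^3 + 210x^2 - 180x + 62
image of x^7: 42x^5 - 210x^4 + 490x^3 - 630x^2 + 434x - 126
each image's coordinates form column j of the matrix

the matrix is [[0, 0, 2, -6, 14, -30, 62, -126]; [0, 0, 0, 6, -24, 70, -180, 434]; [0, 0, 0, 0, 12, -60, 210, -630]; [0, 0, 0, 0, 0, 20, -120, 490]; [0, 0, 0, 0, 0, 0, 30, -210]; [0, 0, 0, 0, 0, 0, 0, 42]] (rows listed top to bottom)


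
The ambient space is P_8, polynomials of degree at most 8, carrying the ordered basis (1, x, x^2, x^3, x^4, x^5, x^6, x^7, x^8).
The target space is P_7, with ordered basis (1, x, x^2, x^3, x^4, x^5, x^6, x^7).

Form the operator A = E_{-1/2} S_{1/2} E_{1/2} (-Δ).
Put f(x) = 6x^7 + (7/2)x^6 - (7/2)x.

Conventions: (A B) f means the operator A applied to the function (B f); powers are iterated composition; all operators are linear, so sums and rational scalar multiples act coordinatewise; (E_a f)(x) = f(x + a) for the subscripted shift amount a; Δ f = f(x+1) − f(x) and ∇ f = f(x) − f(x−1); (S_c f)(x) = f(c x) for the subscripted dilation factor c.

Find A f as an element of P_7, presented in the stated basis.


the result is g(x) = -(21/32)x^6 - (105/16)x^5 - (3885/128)x^4 - (1295/16)x^3 - (65583/512)x^2 - (28707/256)x - 78767/2048

Δ f = 42x^6 + 147x^5 + (525/2)x^4 + 280x^3 + (357/2)x^2 + 63x + 6
(-Δ) f = -42x^6 - 147x^5 - (525/2)x^4 - 280x^3 - (357/2)x^2 - 63x - 6
E_{1/2} (-Δ) f = -42x^6 - 273x^5 - (1575/2)x^4 - (2555/2)x^3 - (9723/8)x^2 - (10185/16)x - 4441/32
S_{1/2} E_{1/2} (-Δ) f = -(21/32)x^6 - (273/32)x^5 - (1575/32)x^4 - (2555/16)x^3 - (9723/32)x^2 - (10185/32)x - 4441/32
E_{-1/2} (S_{1/2} E_{1/2}) (-Δ) f = -(21/32)x^6 - (105/16)x^5 - (3885/128)x^4 - (1295/16)x^3 - (65583/512)x^2 - (28707/256)x - 78767/2048


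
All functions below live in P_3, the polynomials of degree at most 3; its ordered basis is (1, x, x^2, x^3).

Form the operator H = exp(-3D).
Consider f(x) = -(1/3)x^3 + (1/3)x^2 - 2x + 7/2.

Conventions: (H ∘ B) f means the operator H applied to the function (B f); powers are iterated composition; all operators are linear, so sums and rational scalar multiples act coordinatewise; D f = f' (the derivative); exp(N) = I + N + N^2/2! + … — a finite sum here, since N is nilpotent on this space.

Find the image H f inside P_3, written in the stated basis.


order-1 term: 3x^2 - 2x + 6
order-2 term: -9x + 3
order-3 term: 9
the series for exp(-3D) f terminates at order 3
exp(-3D) f = -(1/3)x^3 + (10/3)x^2 - 13x + 43/2

the image equals g(x) = -(1/3)x^3 + (10/3)x^2 - 13x + 43/2


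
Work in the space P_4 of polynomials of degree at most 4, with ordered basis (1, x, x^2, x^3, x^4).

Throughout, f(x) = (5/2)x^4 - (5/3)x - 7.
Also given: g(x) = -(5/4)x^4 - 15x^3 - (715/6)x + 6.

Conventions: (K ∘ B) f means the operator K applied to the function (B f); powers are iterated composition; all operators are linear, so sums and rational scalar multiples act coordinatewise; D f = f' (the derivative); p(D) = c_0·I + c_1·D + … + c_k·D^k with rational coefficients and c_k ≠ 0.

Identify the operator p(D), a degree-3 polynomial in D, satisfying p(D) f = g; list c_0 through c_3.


c_0 = -1/2, c_1 = -3/2, c_2 = 0, c_3 = -2

D^0 f = (5/2)x^4 - (5/3)x - 7
D^1 f = 10x^3 - 5/3
D^2 f = 30x^2
D^3 f = 60x
matching coefficients of g against c_0 f + c_1 Df + … from the top degree down determines the c_i
solution: c_0 = -1/2, c_1 = -3/2, c_2 = 0, c_3 = -2


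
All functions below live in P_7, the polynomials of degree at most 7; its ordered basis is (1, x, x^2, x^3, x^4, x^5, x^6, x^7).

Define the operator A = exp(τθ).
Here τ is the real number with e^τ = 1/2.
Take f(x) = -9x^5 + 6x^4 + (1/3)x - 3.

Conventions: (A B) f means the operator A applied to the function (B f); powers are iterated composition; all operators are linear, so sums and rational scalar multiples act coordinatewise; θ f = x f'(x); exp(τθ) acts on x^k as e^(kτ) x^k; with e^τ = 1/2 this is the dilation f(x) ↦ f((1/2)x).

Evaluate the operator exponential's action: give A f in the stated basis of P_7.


the result is g(x) = -(9/32)x^5 + (3/8)x^4 + (1/6)x - 3

exp(τθ) x^k = e^(kτ) x^k; with e^τ = 1/2 this sends x^k to (1/2)^k x^k
x ↦ 1/2 x
x^4 ↦ 1/16 x^4
x^5 ↦ 1/32 x^5
applying this coordinatewise to f: exp(τθ) f = -(9/32)x^5 + (3/8)x^4 + (1/6)x - 3


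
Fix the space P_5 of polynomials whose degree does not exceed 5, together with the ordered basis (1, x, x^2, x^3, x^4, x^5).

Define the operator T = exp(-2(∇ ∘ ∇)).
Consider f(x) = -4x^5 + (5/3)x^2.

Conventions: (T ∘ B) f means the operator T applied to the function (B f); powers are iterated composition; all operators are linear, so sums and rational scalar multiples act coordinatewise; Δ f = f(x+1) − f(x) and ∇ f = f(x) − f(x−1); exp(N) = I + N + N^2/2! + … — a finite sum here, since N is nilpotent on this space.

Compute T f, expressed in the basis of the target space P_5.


order-1 term: 160x^3 - 480x^2 + 560x - 740/3
order-2 term: -960x + 1920
the series for exp(-2(∇ ∘ ∇)) f terminates at order 2
exp(-2(∇ ∘ ∇)) f = -4x^5 + 160x^3 - (1435/3)x^2 - 400x + 5020/3

the image equals g(x) = -4x^5 + 160x^3 - (1435/3)x^2 - 400x + 5020/3


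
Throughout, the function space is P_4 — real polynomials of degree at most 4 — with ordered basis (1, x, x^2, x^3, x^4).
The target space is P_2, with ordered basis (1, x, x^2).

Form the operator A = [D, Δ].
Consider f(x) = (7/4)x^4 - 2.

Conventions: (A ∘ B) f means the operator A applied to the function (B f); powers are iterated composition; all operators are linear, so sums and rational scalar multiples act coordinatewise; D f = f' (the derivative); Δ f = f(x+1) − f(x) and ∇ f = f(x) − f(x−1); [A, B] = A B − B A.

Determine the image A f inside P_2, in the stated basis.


the image equals g(x) = 0

Δ f = 7x^3 + (21/2)x^2 + 7x + 7/4
D Δ f = 21x^2 + 21x + 7
D f = 7x^3
Δ D f = 21x^2 + 21x + 7
[D, Δ] f = 0


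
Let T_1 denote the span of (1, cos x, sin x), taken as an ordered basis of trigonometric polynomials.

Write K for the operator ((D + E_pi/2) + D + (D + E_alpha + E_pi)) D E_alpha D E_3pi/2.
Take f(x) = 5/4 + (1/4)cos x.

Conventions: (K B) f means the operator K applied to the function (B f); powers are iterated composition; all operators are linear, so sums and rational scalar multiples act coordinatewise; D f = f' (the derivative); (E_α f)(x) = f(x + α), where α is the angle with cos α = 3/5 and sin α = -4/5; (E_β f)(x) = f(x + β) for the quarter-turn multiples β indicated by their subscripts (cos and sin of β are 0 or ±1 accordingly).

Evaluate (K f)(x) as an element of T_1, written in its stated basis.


E_3pi/2 f = 5/4 + (1/4)sin x
D E_3pi/2 f = (1/4)cos x
E_alpha D E_3pi/2 f = (3/20)cos x + (1/5)sin x
D (E_alpha D E_3pi/2) f = (1/5)cos x - (3/20)sin x
D D (E_alpha D E_3pi/2) f = -(3/20)cos x - (1/5)sin x
E_pi/2 D (E_alpha D E_3pi/2) f = -(3/20)cos x - (1/5)sin x
(D + E_pi/2) D (E_alpha D E_3pi/2) f = -(3/10)cos x - (2/5)sin x
D D (E_alpha D E_3pi/2) f = -(3/20)cos x - (1/5)sin x
D D (E_alpha D E_3pi/2) f = -(3/20)cos x - (1/5)sin x
E_alpha D (E_alpha D E_3pi/2) f = (6/25)cos x + (7/100)sin x
E_pi D (E_alpha D E_3pi/2) f = -(1/5)cos x + (3/20)sin x
(D + E_alpha + E_pi) D (E_alpha D E_3pi/2) f = -(11/100)cos x + (1/50)sin x
((D + E_pi/2) + D + (D + E_alpha + E_pi)) D (E_alpha D E_3pi/2) f = -(14/25)cos x - (29/50)sin x

the result is g(x) = -(14/25)cos x - (29/50)sin x


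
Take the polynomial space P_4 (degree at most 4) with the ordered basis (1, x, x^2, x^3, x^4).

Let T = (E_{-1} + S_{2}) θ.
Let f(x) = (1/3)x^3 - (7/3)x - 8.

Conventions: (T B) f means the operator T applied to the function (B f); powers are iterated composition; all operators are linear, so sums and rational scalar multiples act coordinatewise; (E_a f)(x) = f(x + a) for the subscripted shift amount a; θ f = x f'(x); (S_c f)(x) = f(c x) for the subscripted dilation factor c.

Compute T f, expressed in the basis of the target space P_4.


θ f = x^3 - (7/3)x
E_{-1} θ f = x^3 - 3x^2 + (2/3)x + 4/3
S_{2} θ f = 8x^3 - (14/3)x
(E_{-1} + S_{2}) θ f = 9x^3 - 3x^2 - 4x + 4/3

g(x) = 9x^3 - 3x^2 - 4x + 4/3


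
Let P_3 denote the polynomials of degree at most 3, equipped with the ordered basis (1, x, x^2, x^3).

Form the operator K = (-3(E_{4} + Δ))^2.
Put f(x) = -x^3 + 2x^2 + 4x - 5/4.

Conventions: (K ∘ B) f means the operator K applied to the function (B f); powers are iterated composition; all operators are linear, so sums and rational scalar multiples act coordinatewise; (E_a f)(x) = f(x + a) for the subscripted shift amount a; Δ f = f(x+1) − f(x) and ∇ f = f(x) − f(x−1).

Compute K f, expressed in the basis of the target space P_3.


the image equals g(x) = -9x^3 - 252x^2 - 1872x - 15597/4

E_{4} f = -x^3 - 10x^2 - 28x - 69/4
Δ f = -3x^2 + x + 5
(E_{4} + Δ) f = -x^3 - 13x^2 - 27x - 49/4
(-3(E_{4} + Δ)) f = 3x^3 + 39x^2 + 81x + 147/4
E_{4} (-3(E_{4} + Δ)) f = 3x^3 + 75x^2 + 537x + 4707/4
Δ (-3(E_{4} + Δ)) f = 9x^2 + 87x + 123
(E_{4} + Δ) (-3(E_{4} + Δ)) f = 3x^3 + 84x^2 + 624x + 5199/4
(-3(E_{4} + Δ)) (-3(E_{4} + Δ)) f = -9x^3 - 252x^2 - 1872x - 15597/4


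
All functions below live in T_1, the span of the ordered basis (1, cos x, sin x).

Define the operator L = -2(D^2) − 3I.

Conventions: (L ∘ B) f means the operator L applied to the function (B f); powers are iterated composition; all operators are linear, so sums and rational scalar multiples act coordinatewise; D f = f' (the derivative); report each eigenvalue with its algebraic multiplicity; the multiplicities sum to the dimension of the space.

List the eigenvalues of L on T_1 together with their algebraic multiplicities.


λ = -3 (multiplicity 1), λ = -1 (multiplicity 2)

image of 1: -3
image of cos x: -cos x
image of sin x: -sin x
the matrix is diagonal; its diagonal is (-3, -1, -1)
for a triangular matrix the eigenvalues are the diagonal entries, with algebraic multiplicity their repetition count


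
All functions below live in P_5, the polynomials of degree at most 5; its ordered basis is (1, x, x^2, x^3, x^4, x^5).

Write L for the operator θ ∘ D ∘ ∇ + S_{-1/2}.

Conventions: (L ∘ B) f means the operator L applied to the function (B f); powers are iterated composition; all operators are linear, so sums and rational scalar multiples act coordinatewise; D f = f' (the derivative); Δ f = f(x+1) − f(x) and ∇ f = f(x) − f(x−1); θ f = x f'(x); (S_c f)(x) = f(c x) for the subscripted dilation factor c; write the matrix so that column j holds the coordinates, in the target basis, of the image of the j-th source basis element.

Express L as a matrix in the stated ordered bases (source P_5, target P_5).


the matrix is [[1, 0, 0, 0, 0, 0]; [0, -1/2, 0, 6, -12, 20]; [0, 0, 1/4, 0, 24, -60]; [0, 0, 0, -1/8, 0, 60]; [0, 0, 0, 0, 1/16, 0]; [0, 0, 0, 0, 0, -1/32]] (rows listed top to bottom)

image of 1: 1
image of x: -(1/2)x
image of x^2: (1/4)x^2
image of x^3: -(1/8)x^3 + 6x
image of x^4: (1/16)x^4 + 24x^2 - 12x
image of x^5: -(1/32)x^5 + 60x^3 - 60x^2 + 20x
each image's coordinates form column j of the matrix


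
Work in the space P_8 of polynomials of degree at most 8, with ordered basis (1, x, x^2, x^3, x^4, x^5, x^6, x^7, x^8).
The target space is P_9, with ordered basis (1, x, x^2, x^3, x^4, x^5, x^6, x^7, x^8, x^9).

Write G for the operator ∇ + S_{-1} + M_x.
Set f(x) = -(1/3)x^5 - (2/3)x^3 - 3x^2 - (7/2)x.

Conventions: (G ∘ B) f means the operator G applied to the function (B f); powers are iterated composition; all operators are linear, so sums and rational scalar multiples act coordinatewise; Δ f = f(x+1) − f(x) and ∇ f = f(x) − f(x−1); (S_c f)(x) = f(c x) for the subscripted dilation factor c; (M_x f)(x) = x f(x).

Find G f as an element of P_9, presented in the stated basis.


∇ f = -(5/3)x^4 + (10/3)x^3 - (16/3)x^2 - (7/3)x - 3/2
S_{-1} f = (1/3)x^5 + (2/3)x^3 - 3x^2 + (7/2)x
M_x f = -(1/3)x^6 - (2/3)x^4 - 3x^3 - (7/2)x^2
(∇ + S_{-1} + M_x) f = -(1/3)x^6 + (1/3)x^5 - (7/3)x^4 + x^3 - (71/6)x^2 + (7/6)x - 3/2

g(x) = -(1/3)x^6 + (1/3)x^5 - (7/3)x^4 + x^3 - (71/6)x^2 + (7/6)x - 3/2


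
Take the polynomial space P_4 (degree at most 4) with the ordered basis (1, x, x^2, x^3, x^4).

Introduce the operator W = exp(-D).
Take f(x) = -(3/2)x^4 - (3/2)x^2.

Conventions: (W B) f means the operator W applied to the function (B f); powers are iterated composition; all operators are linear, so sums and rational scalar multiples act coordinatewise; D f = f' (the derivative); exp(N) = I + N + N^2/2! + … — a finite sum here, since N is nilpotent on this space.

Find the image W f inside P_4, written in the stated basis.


order-1 term: 6x^3 + 3x
order-2 term: -9x^2 - 3/2
order-3 term: 6x
order-4 term: -3/2
the series for exp(-D) f terminates at order 4
exp(-D) f = -(3/2)x^4 + 6x^3 - (21/2)x^2 + 9x - 3

g(x) = -(3/2)x^4 + 6x^3 - (21/2)x^2 + 9x - 3


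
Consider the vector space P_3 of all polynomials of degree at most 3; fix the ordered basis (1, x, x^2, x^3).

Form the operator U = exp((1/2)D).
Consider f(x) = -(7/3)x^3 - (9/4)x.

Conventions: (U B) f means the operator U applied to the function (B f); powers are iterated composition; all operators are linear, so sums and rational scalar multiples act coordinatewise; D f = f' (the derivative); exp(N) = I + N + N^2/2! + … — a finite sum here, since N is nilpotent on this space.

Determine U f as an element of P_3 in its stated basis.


order-1 term: -(7/2)x^2 - 9/8
order-2 term: -(7/4)x
order-3 term: -7/24
the series for exp((1/2)D) f terminates at order 3
exp((1/2)D) f = -(7/3)x^3 - (7/2)x^2 - 4x - 17/12

g(x) = -(7/3)x^3 - (7/2)x^2 - 4x - 17/12


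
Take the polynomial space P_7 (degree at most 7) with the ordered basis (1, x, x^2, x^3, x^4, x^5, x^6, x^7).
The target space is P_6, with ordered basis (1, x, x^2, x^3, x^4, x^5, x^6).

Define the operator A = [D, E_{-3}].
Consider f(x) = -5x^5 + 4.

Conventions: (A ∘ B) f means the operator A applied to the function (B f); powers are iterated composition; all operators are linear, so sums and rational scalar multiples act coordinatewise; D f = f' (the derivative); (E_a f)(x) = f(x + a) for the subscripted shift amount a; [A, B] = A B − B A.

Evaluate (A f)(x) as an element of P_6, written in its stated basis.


E_{-3} f = -5x^5 + 75x^4 - 450x^3 + 1350x^2 - 2025x + 1219
D E_{-3} f = -25x^4 + 300x^3 - 1350x^2 + 2700x - 2025
D f = -25x^4
E_{-3} D f = -25x^4 + 300x^3 - 1350x^2 + 2700x - 2025
[D, E_{-3}] f = 0

g(x) = 0


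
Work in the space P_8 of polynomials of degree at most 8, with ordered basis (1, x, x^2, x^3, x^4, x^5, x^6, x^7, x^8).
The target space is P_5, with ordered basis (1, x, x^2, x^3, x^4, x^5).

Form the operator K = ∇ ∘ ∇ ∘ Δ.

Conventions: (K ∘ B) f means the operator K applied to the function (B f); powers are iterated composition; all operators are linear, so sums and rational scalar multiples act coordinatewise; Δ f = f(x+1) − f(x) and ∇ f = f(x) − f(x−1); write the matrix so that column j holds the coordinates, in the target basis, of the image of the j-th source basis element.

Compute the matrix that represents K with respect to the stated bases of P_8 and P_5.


the matrix is [[0, 0, 0, 6, -12, 30, -60, 126, -252]; [0, 0, 0, 0, 24, -60, 180, -420, 1008]; [0, 0, 0, 0, 0, 60, -180, 630, -1680]; [0, 0, 0, 0, 0, 0, 120, -420, 1680]; [0, 0, 0, 0, 0, 0, 0, 210, -840]; [0, 0, 0, 0, 0, 0, 0, 0, 336]] (rows listed top to bottom)

image of 1: 0
image of x: 0
image of x^2: 0
image of x^3: 6
image of x^4: 24x - 12
image of x^5: 60x^2 - 60x + 30
image of x^6: 120x^3 - 180x^2 + 180x - 60
image of x^7: 210x^4 - 420x^3 + 630x^2 - 420x + 126
image of x^8: 336x^5 - 840x^4 + 1680x^3 - 1680x^2 + 1008x - 252
each image's coordinates form column j of the matrix


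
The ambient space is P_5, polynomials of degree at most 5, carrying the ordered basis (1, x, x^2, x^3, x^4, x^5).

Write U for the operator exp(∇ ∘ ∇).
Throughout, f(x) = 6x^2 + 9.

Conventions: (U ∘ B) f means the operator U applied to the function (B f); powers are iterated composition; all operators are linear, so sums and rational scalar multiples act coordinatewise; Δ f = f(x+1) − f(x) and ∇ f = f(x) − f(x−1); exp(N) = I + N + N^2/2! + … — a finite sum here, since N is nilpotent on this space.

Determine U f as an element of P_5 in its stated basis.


the result is g(x) = 6x^2 + 21

order-1 term: 12
the series for exp(∇ ∘ ∇) f terminates at order 1
exp(∇ ∘ ∇) f = 6x^2 + 21


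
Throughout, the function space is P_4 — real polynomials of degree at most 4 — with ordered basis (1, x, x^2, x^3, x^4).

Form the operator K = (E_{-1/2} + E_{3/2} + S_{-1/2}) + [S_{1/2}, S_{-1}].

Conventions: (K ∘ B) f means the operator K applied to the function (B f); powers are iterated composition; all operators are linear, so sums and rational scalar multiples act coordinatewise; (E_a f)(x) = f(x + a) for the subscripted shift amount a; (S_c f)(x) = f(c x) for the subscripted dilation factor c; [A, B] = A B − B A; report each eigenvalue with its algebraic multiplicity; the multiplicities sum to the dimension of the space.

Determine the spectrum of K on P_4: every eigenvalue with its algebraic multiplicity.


λ = 3/2 (multiplicity 1), λ = 15/8 (multiplicity 1), λ = 33/16 (multiplicity 1), λ = 9/4 (multiplicity 1), λ = 3 (multiplicity 1)

image of 1: 3
image of x: (3/2)x + 1
image of x^2: (9/4)x^2 + 2x + 5/2
image of x^3: (15/8)x^3 + 3x^2 + (15/2)x + 13/4
image of x^4: (33/16)x^4 + 4x^3 + 15x^2 + 13x + 41/8
the matrix is upper triangular; its diagonal is (3, 3/2, 9/4, 15/8, 33/16)
for a triangular matrix the eigenvalues are the diagonal entries, with algebraic multiplicity their repetition count


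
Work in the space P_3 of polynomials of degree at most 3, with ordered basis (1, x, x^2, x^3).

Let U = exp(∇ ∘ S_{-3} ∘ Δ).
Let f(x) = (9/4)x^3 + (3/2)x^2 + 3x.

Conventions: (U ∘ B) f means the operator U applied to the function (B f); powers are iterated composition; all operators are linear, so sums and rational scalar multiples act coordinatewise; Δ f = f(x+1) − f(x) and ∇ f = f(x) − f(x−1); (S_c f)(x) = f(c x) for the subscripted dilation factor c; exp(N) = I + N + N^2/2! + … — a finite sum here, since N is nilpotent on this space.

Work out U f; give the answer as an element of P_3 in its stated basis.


the image equals g(x) = (9/4)x^3 + (3/2)x^2 + (249/2)x - 90

order-1 term: (243/2)x - 90
the series for exp(∇ ∘ S_{-3} ∘ Δ) f terminates at order 1
exp(∇ ∘ S_{-3} ∘ Δ) f = (9/4)x^3 + (3/2)x^2 + (249/2)x - 90


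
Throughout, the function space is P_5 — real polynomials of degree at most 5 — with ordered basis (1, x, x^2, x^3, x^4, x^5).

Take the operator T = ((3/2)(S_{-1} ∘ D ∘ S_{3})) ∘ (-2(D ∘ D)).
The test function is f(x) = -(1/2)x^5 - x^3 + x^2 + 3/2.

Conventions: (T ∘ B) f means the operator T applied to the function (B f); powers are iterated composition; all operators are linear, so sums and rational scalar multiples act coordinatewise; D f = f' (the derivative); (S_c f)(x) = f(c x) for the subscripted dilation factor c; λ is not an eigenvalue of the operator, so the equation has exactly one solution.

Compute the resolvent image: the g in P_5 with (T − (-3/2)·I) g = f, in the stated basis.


g(x) = -(1/3)x^5 - (2/3)x^3 - (3238/3)x^2 - 23

write g with unknown coordinates in the stated basis and equate coefficients in (T − (-3/2)·I) g = f
solving from the highest basis element down gives g = -(1/3)x^5 - (2/3)x^3 - (3238/3)x^2 - 23
check: T g = 1620x^2 + 36
so T g − (-3/2)·g = -(1/2)x^5 - x^3 + x^2 + 3/2 = f ✓


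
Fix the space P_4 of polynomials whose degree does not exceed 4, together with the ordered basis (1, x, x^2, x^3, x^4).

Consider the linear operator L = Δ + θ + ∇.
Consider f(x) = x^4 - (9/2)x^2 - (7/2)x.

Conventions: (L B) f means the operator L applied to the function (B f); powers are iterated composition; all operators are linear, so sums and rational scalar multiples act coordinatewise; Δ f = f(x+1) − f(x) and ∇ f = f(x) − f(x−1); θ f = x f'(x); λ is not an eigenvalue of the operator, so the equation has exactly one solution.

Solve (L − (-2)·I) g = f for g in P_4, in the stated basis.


write g with unknown coordinates in the stated basis and equate coefficients in (L − (-2)·I) g = f
solving from the highest basis element down gives g = (1/6)x^4 - (4/15)x^3 - (29/40)x^2 - (29/45)x + 41/45
check: L g = (2/3)x^4 + (8/15)x^3 - (61/20)x^2 - (199/90)x - 82/45
so L g − (-2)·g = x^4 - (9/2)x^2 - (7/2)x = f ✓

g(x) = (1/6)x^4 - (4/15)x^3 - (29/40)x^2 - (29/45)x + 41/45


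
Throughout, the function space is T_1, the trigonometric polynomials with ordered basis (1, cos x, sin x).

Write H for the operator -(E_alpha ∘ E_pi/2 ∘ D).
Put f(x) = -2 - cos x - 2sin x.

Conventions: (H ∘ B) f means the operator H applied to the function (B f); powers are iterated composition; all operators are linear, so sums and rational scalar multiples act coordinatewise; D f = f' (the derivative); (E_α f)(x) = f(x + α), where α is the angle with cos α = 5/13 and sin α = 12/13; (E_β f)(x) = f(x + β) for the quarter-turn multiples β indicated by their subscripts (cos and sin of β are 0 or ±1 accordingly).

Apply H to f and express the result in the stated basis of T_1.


the image equals g(x) = -(29/13)cos x + (2/13)sin x

D f = -2cos x + sin x
E_pi/2 D f = cos x + 2sin x
E_alpha E_pi/2 D f = (29/13)cos x - (2/13)sin x
(-(E_alpha ∘ E_pi/2 ∘ D)) f = -(29/13)cos x + (2/13)sin x


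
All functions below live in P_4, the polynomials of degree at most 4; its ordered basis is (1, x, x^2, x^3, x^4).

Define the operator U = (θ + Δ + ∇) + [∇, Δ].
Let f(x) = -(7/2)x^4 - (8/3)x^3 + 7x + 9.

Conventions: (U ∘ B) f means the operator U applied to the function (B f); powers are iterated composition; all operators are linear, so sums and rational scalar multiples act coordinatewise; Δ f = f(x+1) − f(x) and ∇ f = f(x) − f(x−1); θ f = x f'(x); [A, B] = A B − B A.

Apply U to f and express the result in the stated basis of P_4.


θ f = -14x^4 - 8x^3 + 7x
Δ f = -14x^3 - 29x^2 - 22x + 5/6
∇ f = -14x^3 + 13x^2 - 6x + 47/6
(θ + Δ + ∇) f = -14x^4 - 36x^3 - 16x^2 - 21x + 26/3
Δ f = -14x^3 - 29x^2 - 22x + 5/6
∇ Δ f = -42x^2 - 16x - 7
∇ f = -14x^3 + 13x^2 - 6x + 47/6
Δ ∇ f = -42x^2 - 16x - 7
[∇, Δ] f = 0
((θ + Δ + ∇) + [∇, Δ]) f = -14x^4 - 36x^3 - 16x^2 - 21x + 26/3

the image equals g(x) = -14x^4 - 36x^3 - 16x^2 - 21x + 26/3


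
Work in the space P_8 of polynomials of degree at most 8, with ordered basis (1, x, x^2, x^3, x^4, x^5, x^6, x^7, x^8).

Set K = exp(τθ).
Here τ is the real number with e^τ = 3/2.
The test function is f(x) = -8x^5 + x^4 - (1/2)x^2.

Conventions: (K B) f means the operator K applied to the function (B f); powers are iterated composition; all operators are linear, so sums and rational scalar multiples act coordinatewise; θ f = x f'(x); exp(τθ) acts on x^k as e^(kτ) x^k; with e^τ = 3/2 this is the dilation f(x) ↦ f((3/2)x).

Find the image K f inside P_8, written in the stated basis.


exp(τθ) x^k = e^(kτ) x^k; with e^τ = 3/2 this sends x^k to (3/2)^k x^k
x^2 ↦ 9/4 x^2
x^4 ↦ 81/16 x^4
x^5 ↦ 243/32 x^5
applying this coordinatewise to f: exp(τθ) f = -(243/4)x^5 + (81/16)x^4 - (9/8)x^2

g(x) = -(243/4)x^5 + (81/16)x^4 - (9/8)x^2


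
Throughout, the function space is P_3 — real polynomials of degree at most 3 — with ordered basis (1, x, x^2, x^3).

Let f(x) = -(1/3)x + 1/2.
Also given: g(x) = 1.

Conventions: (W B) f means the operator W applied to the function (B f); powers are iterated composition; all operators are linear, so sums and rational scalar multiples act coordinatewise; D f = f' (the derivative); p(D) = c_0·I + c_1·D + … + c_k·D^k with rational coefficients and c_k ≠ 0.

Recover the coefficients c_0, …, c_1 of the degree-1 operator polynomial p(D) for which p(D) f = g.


c_0 = 0, c_1 = -3

D^0 f = -(1/3)x + 1/2
D^1 f = -1/3
matching coefficients of g against c_0 f + c_1 Df + … from the top degree down determines the c_i
solution: c_0 = 0, c_1 = -3


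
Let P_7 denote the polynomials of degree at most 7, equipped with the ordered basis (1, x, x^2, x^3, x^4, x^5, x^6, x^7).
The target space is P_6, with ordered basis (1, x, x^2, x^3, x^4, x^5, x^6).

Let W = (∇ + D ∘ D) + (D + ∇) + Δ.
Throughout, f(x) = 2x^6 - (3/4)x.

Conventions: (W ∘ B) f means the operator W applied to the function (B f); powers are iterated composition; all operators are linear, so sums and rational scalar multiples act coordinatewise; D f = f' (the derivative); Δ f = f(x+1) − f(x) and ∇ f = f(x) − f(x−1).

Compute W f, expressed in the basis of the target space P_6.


∇ f = 12x^5 - 30x^4 + 40x^3 - 30x^2 + 12x - 11/4
D f = 12x^5 - 3/4
D D f = 60x^4
(∇ + D ∘ D) f = 12x^5 + 30x^4 + 40x^3 - 30x^2 + 12x - 11/4
D f = 12x^5 - 3/4
∇ f = 12x^5 - 30x^4 + 40x^3 - 30x^2 + 12x - 11/4
(D + ∇) f = 24x^5 - 30x^4 + 40x^3 - 30x^2 + 12x - 7/2
Δ f = 12x^5 + 30x^4 + 40x^3 + 30x^2 + 12x + 5/4
((∇ + D ∘ D) + (D + ∇) + Δ) f = 48x^5 + 30x^4 + 120x^3 - 30x^2 + 36x - 5

the result is g(x) = 48x^5 + 30x^4 + 120x^3 - 30x^2 + 36x - 5


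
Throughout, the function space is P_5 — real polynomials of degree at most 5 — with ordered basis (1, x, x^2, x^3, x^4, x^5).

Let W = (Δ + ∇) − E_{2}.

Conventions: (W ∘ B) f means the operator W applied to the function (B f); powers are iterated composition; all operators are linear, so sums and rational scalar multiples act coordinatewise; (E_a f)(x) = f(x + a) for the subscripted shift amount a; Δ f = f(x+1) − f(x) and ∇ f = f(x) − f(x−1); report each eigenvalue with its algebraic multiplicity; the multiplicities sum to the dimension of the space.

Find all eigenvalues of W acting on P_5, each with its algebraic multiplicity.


image of 1: -1
image of x: -x
image of x^2: -x^2 - 4
image of x^3: -x^3 - 12x - 6
image of x^4: -x^4 - 24x^2 - 24x - 16
image of x^5: -x^5 - 40x^3 - 60x^2 - 80x - 30
the matrix is upper triangular; its diagonal is (-1, -1, -1, -1, -1, -1)
for a triangular matrix the eigenvalues are the diagonal entries, with algebraic multiplicity their repetition count

λ = -1 (multiplicity 6)


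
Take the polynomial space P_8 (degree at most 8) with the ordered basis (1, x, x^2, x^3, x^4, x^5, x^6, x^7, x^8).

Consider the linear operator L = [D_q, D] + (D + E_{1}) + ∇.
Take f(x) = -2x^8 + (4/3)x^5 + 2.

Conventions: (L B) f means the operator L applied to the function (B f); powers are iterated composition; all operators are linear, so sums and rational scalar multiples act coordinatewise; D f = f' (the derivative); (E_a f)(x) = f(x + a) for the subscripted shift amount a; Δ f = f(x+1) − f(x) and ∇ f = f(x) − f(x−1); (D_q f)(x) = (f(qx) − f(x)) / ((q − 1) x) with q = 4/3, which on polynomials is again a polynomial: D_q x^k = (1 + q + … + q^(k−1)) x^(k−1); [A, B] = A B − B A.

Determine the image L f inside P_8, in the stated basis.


D f = -16x^7 + (20/3)x^4
D_q D f = -(227152/729)x^6 + (3500/81)x^3
D_q f = -(117950/2187)x^7 + (3124/243)x^4
D D_q f = -(825650/2187)x^6 + (12496/243)x^3
[D_q, D] f = (144194/2187)x^6 - (1996/243)x^3
D f = -16x^7 + (20/3)x^4
E_{1} f = -2x^8 - 16x^7 - 56x^6 - (332/3)x^5 - (400/3)x^4 - (296/3)x^3 - (128/3)x^2 - (28/3)x + 4/3
(D + E_{1}) f = -2x^8 - 32x^7 - 56x^6 - (332/3)x^5 - (380/3)x^4 - (296/3)x^3 - (128/3)x^2 - (28/3)x + 4/3
∇ f = -16x^7 + 56x^6 - 112x^5 + (440/3)x^4 - (376/3)x^3 + (208/3)x^2 - (68/3)x + 10/3
([D_q, D] + (D + E_{1}) + ∇) f = -2x^8 - 48x^7 + (144194/2187)x^6 - (668/3)x^5 + 20x^4 - (56428/243)x^3 + (80/3)x^2 - 32x + 14/3

the result is g(x) = -2x^8 - 48x^7 + (144194/2187)x^6 - (668/3)x^5 + 20x^4 - (56428/243)x^3 + (80/3)x^2 - 32x + 14/3


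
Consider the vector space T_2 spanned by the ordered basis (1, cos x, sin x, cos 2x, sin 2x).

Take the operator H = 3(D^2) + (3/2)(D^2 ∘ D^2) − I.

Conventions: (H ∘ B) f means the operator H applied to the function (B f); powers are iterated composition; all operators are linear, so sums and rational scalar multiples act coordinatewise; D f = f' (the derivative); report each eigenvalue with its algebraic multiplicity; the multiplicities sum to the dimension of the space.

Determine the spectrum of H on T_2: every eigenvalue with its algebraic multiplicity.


image of 1: -1
image of cos x: -(5/2)cos x
image of sin x: -(5/2)sin x
image of cos 2x: 11cos 2x
image of sin 2x: 11sin 2x
the matrix is diagonal; its diagonal is (-1, -5/2, -5/2, 11, 11)
for a triangular matrix the eigenvalues are the diagonal entries, with algebraic multiplicity their repetition count

λ = -5/2 (multiplicity 2), λ = -1 (multiplicity 1), λ = 11 (multiplicity 2)


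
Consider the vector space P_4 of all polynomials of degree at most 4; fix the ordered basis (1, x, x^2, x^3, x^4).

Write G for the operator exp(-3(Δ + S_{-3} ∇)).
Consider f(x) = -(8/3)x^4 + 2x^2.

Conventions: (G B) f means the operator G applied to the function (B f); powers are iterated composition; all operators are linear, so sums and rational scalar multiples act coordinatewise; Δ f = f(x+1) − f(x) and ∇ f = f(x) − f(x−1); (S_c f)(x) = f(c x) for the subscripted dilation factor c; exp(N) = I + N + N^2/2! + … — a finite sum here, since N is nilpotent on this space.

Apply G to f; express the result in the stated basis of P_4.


the result is g(x) = -(8/3)x^4 - 832x^3 + 37058x^2 + 162392x - 247368

order-1 term: -832x^3 - 384x^2 - 40x
order-2 term: 37440x^2 + 12672x + 2616
order-3 term: 149760x - 25344
order-4 term: -224640
the series for exp(-3(Δ + S_{-3} ∇)) f terminates at order 4
exp(-3(Δ + S_{-3} ∇)) f = -(8/3)x^4 - 832x^3 + 37058x^2 + 162392x - 247368


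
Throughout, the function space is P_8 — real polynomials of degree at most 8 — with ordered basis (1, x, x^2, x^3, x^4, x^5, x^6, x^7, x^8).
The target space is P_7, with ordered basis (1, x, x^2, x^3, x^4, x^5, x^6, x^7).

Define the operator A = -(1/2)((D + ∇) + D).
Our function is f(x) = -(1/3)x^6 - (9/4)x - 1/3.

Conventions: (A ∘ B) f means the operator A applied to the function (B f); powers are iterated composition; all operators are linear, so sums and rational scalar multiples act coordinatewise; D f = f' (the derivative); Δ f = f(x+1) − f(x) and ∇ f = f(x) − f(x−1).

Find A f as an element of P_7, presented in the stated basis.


the image equals g(x) = 3x^5 - (5/2)x^4 + (10/3)x^3 - (5/2)x^2 + x + 77/24

D f = -2x^5 - 9/4
∇ f = -2x^5 + 5x^4 - (20/3)x^3 + 5x^2 - 2x - 23/12
(D + ∇) f = -4x^5 + 5x^4 - (20/3)x^3 + 5x^2 - 2x - 25/6
D f = -2x^5 - 9/4
((D + ∇) + D) f = -6x^5 + 5x^4 - (20/3)x^3 + 5x^2 - 2x - 77/12
(-(1/2)((D + ∇) + D)) f = 3x^5 - (5/2)x^4 + (10/3)x^3 - (5/2)x^2 + x + 77/24


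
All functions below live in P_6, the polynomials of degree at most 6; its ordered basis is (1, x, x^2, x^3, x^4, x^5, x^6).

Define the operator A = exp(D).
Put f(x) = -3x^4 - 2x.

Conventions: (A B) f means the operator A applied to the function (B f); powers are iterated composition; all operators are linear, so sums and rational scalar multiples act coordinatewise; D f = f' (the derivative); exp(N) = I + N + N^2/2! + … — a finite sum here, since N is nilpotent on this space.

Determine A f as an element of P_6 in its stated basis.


order-1 term: -12x^3 - 2
order-2 term: -18x^2
order-3 term: -12x
order-4 term: -3
the series for exp(D) f terminates at order 4
exp(D) f = -3x^4 - 12x^3 - 18x^2 - 14x - 5

the image equals g(x) = -3x^4 - 12x^3 - 18x^2 - 14x - 5


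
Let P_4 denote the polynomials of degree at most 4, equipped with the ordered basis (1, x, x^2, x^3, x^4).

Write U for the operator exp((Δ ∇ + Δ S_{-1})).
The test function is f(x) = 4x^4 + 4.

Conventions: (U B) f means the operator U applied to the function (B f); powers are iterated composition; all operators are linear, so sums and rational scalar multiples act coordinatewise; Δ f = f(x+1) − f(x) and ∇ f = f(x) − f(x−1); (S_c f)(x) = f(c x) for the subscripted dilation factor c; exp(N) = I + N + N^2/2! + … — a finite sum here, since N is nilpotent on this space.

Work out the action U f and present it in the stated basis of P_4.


order-1 term: 16x^3 + 72x^2 + 16x + 12
order-2 term: -24x^2 + 96x + 92
order-3 term: -16x - 56
order-4 term: 4
the series for exp((Δ ∇ + Δ S_{-1})) f terminates at order 4
exp((Δ ∇ + Δ S_{-1})) f = 4x^4 + 16x^3 + 48x^2 + 96x + 56

g(x) = 4x^4 + 16x^3 + 48x^2 + 96x + 56


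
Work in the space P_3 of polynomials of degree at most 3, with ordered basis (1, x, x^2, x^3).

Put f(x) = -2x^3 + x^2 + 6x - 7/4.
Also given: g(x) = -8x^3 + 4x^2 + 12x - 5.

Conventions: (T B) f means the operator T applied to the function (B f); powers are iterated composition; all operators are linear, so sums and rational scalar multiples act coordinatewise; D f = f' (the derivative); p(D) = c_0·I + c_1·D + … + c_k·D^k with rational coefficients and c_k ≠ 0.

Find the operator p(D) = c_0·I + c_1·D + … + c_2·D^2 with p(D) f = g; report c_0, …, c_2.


c_0 = 4, c_1 = 0, c_2 = 1

D^0 f = -2x^3 + x^2 + 6x - 7/4
D^1 f = -6x^2 + 2x + 6
D^2 f = -12x + 2
matching coefficients of g against c_0 f + c_1 Df + … from the top degree down determines the c_i
solution: c_0 = 4, c_1 = 0, c_2 = 1


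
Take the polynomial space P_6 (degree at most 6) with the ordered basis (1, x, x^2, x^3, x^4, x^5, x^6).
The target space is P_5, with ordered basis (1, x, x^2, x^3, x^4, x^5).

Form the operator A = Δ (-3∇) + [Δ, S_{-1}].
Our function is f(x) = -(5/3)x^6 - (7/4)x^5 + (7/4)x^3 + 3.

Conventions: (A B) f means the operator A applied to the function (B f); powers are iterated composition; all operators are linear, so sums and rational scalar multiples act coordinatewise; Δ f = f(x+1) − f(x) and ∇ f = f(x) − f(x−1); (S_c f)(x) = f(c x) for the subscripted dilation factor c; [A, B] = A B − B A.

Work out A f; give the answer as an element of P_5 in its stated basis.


∇ f = -10x^5 + (65/4)x^4 - (95/6)x^3 + (51/4)x^2 - (13/2)x + 5/3
(-3∇) f = 30x^5 - (195/4)x^4 + (95/2)x^3 - (153/4)x^2 + (39/2)x - 5
Δ (-3∇) f = 150x^4 + 105x^3 + 150x^2 + 21x + 10
S_{-1} f = -(5/3)x^6 + (7/4)x^5 - (7/4)x^3 + 3
Δ S_{-1} f = -10x^5 - (65/4)x^4 - (95/6)x^3 - (51/4)x^2 - (13/2)x - 5/3
Δ f = -10x^5 - (135/4)x^4 - (305/6)x^3 - (149/4)x^2 - (27/2)x - 5/3
S_{-1} Δ f = 10x^5 - (135/4)x^4 + (305/6)x^3 - (149/4)x^2 + (27/2)x - 5/3
[Δ, S_{-1}] f = -20x^5 + (35/2)x^4 - (200/3)x^3 + (49/2)x^2 - 20x
(Δ (-3∇) + [Δ, S_{-1}]) f = -20x^5 + (335/2)x^4 + (115/3)x^3 + (349/2)x^2 + x + 10

the image equals g(x) = -20x^5 + (335/2)x^4 + (115/3)x^3 + (349/2)x^2 + x + 10
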